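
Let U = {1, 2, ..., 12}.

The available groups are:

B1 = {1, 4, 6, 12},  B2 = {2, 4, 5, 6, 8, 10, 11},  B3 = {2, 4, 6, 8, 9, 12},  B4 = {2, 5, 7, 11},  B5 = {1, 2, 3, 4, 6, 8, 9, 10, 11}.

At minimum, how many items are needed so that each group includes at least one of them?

2

The 2 items {5, 6} hit every group.
The groups B1, B4 are pairwise disjoint, so any hitting set needs a separate item for each — at least 2. Hence 2 is optimal.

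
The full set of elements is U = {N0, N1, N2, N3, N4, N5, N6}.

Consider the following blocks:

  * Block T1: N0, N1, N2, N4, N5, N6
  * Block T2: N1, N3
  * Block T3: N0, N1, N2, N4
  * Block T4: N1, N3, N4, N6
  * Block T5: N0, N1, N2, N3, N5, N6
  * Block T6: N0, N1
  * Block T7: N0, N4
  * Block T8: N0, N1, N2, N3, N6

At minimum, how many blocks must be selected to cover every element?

2

Take {T1, T2}. Their union is {N0, N1, N2, N3, N4, N5, N6}, which is all 7 elements.
No single block has all 7 elements (the largest, T1, has 6), so 2 is optimal.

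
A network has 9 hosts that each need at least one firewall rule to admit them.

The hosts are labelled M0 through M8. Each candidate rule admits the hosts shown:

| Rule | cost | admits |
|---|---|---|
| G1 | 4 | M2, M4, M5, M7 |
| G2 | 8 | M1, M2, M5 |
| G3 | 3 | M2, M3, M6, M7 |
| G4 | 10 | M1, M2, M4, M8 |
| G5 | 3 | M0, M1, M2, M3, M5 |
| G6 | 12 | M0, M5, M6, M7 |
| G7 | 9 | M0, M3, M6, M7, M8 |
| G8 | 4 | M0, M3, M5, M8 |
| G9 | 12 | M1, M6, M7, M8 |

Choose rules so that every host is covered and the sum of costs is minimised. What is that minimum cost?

14

G1, G3, G5, G8 together cover every host (G1 ∪ G3 ∪ G5 ∪ G8 = {M0, M1, M2, M3, M4, M5, M6, M7, M8}); total cost 4 + 3 + 3 + 4 = 14.
No covering selection has total cost below 14.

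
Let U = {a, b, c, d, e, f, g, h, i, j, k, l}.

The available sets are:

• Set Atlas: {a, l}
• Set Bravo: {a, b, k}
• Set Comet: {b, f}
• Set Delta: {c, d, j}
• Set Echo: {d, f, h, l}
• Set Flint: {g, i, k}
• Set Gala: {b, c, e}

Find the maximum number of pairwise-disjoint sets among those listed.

Atlas, Comet, Delta, Flint are pairwise disjoint (Atlas={a,l}; Comet={b,f}; Delta={c,d,j}; Flint={g,i,k}).
Every remaining set overlaps one of these, and no 5 of the listed sets are pairwise disjoint, so 4 is the maximum.

4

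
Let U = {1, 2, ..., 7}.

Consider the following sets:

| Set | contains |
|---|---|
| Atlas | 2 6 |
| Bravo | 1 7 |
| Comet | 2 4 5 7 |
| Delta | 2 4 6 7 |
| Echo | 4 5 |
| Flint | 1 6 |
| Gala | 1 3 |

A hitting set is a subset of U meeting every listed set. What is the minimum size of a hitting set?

The 3 items {1, 2, 4} hit every set.
The sets Atlas, Echo, Gala are pairwise disjoint, so any hitting set needs a separate item for each — at least 3. Hence 3 is optimal.

3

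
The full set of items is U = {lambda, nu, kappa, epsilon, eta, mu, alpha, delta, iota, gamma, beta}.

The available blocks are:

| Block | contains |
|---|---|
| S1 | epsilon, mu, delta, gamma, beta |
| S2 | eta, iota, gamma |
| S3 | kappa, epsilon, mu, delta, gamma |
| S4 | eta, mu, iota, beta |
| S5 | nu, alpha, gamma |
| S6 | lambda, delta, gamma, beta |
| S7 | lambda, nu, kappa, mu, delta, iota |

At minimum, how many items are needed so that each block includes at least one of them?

Take H = {mu, gamma}. Each listed block contains at least one of these, so H is a hitting set of size 2.
The blocks S4, S5 are pairwise disjoint, so any hitting set needs a separate item for each — at least 2. Hence 2 is optimal.

2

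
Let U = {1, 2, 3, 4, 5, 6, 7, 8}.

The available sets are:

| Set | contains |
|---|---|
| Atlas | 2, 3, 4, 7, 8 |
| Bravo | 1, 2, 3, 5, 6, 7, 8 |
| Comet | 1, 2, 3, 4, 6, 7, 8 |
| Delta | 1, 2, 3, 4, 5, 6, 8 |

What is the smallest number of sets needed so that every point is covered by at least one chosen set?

Take {Atlas, Bravo}. Their union is {1, 2, 3, 4, 5, 6, 7, 8}, which is all 8 points.
No single set has all 8 points (the largest, Bravo, has 7), so 2 is optimal.

2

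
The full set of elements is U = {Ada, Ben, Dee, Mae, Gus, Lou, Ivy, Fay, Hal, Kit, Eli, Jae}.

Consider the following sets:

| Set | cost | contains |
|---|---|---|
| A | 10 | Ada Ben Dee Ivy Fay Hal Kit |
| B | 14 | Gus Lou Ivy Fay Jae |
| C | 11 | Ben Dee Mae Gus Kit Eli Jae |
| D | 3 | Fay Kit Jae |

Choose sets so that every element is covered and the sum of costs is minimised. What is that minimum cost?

35

A, B, C together cover every element (A ∪ B ∪ C = {Ada, Ben, Dee, Mae, Gus, Lou, Ivy, Fay, Hal, Kit, Eli, Jae}); total cost 10 + 14 + 11 = 35.
The greedy pick D, A, C, B costs 38; no covering selection beats 35.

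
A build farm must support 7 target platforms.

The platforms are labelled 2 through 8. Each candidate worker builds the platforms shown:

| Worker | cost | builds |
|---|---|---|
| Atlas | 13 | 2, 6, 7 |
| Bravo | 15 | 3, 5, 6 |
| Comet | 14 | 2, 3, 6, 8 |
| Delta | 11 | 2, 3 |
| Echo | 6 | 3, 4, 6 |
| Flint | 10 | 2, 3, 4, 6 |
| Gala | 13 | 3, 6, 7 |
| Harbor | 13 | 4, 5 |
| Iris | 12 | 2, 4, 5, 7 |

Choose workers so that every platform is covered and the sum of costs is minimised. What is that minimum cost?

26

Comet, Iris together cover every platform (Comet ∪ Iris = {2, 3, 4, 5, 6, 7, 8}); total cost 14 + 12 = 26.
The greedy pick Echo, Iris, Comet costs 32; no covering selection beats 26.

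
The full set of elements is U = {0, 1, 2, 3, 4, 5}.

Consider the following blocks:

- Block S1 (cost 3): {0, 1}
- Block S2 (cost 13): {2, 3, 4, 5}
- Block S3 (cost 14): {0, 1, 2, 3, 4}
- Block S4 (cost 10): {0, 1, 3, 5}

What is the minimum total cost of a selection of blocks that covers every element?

16

S1, S2 together cover every element (S1 ∪ S2 = {0, 1, 2, 3, 4, 5}); total cost 3 + 13 = 16.
No covering selection has total cost below 16.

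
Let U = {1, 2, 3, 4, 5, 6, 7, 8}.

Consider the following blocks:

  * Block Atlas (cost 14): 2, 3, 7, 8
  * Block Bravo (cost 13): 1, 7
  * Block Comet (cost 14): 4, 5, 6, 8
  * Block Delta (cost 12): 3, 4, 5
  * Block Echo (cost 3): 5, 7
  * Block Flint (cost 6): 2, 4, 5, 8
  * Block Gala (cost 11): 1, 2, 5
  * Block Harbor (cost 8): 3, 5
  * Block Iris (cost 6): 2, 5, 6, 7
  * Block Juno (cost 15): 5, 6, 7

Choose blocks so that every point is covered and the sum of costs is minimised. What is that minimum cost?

31

Flint, Gala, Harbor, Iris together cover every point (Flint ∪ Gala ∪ Harbor ∪ Iris = {1, 2, 3, 4, 5, 6, 7, 8}); total cost 6 + 11 + 8 + 6 = 31.
The greedy pick Echo, Flint, Iris, Harbor, Gala costs 34; no covering selection beats 31.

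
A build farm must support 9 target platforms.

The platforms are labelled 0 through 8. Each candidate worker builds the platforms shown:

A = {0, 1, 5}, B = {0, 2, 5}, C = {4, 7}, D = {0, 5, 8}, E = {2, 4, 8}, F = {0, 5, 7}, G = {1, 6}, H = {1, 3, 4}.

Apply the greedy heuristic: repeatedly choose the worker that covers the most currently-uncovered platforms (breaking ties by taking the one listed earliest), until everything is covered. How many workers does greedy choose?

5

Greedy: pick A (covers 3 new) → pick E (covers 3 new) → pick C (covers 1 new) → pick G (covers 1 new) → pick H (covers 1 new). Total picks: 5.
(The true minimum cover uses only 4 workers, so greedy is not optimal here.)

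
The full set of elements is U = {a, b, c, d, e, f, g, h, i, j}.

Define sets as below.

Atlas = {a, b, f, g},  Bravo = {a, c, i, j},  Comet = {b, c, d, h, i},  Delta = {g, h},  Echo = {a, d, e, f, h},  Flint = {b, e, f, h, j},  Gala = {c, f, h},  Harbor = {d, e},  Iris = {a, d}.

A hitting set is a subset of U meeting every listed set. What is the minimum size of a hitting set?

3

T = {a, d, h} meets every set (each contains at least one member of T), and |T| = 3.
The sets Bravo, Delta, Harbor are pairwise disjoint, so any hitting set needs a separate element for each — at least 3. Hence 3 is optimal.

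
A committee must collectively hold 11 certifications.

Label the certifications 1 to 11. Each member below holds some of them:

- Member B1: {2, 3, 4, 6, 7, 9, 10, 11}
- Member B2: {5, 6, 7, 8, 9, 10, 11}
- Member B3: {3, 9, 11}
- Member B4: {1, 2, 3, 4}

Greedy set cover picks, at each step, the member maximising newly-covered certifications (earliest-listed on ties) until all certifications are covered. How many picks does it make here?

Greedy: pick B1 (covers 8 new) → pick B2 (covers 2 new) → pick B4 (covers 1 new). Total picks: 3.
(The true minimum cover uses only 2 members, so greedy is not optimal here.)

3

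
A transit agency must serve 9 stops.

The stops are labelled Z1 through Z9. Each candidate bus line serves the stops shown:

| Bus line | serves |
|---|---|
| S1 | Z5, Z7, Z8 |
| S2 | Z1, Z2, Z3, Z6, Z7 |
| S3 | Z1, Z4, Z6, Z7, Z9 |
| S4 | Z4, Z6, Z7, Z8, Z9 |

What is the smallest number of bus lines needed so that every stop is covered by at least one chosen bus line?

3

Take {S1, S2, S4}. Their union is {Z1, Z2, Z3, Z4, Z5, Z6, Z7, Z8, Z9}, which is all 9 stops.
Only S2 contains Z2, so S2 is forced; the remaining 4 stops need at least 2 more bus lines (each remaining bus line adds at most 3) — so at least 3 bus lines are needed, and 3 is optimal.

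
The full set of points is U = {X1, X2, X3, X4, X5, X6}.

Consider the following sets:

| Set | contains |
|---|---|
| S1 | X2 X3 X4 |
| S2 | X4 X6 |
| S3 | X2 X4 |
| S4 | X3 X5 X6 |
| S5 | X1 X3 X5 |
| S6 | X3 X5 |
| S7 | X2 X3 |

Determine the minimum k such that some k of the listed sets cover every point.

S3 and S4 and S5 together: S3 ∪ S4 ∪ S5 = {X1, X2, X3, X4, X5, X6} — every point is covered.
Only S5 contains X1, so S5 is forced; the remaining 3 points need at least 2 more sets (each remaining set adds at most 2) — so at least 3 sets are needed, and 3 is optimal.

3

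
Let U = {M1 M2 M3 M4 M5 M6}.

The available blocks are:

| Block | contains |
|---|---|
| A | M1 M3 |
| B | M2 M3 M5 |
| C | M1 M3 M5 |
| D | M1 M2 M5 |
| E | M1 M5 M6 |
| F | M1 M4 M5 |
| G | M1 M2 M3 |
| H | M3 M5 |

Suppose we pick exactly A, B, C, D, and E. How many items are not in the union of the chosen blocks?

Union of A, B, C, D, E = {M1, M2, M3, M5, M6}.
Not covered: M4 — 1 item.

1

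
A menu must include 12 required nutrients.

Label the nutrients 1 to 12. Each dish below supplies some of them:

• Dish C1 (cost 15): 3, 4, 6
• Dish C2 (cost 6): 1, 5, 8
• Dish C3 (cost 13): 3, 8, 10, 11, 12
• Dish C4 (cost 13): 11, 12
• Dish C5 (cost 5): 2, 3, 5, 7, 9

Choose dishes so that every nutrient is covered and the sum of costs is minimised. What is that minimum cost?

39

C1, C2, C3, C5 together cover every nutrient (C1 ∪ C2 ∪ C3 ∪ C5 = {1, 2, 3, 4, 5, 6, 7, 8, 9, 10, 11, 12}); total cost 15 + 6 + 13 + 5 = 39.
No covering selection has total cost below 39.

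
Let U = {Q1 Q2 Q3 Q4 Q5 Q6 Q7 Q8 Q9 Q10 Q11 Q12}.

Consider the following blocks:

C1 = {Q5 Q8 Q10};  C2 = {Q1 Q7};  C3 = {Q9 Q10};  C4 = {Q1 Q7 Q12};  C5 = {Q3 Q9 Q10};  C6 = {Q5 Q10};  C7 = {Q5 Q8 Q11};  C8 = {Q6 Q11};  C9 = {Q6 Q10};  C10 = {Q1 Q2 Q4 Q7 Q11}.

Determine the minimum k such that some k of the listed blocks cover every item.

5

Take {C4, C5, C7, C9, C10}. Their union is {Q1, Q2, Q3, Q4, Q5, Q6, Q7, Q8, Q9, Q10, Q11, Q12}, which is all 12 items.
No 4 of the 10 blocks cover everything (all 210 combinations miss at least one item), so 5 is optimal.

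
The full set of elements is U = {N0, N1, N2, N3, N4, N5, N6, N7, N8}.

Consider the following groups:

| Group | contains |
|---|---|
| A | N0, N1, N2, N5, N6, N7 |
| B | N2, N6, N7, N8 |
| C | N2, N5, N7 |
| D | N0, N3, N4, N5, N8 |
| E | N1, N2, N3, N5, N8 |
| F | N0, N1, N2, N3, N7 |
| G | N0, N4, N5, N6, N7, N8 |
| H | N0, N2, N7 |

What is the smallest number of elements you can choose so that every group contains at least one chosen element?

Take T = {N2, N4}. Each listed group contains at least one of these, so T is a hitting set of size 2.
No single element lies in every group, so at least 2 are needed and 2 is optimal.

2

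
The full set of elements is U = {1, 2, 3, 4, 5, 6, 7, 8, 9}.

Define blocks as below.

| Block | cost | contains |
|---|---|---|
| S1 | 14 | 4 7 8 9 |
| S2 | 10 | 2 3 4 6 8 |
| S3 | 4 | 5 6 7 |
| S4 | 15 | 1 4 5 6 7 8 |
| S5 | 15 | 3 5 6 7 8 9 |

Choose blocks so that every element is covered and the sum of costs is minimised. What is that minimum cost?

39

S1, S2, S4 together cover every element (S1 ∪ S2 ∪ S4 = {1, 2, 3, 4, 5, 6, 7, 8, 9}); total cost 14 + 10 + 15 = 39.
The greedy pick S3, S2, S1, S4 costs 43; no covering selection beats 39.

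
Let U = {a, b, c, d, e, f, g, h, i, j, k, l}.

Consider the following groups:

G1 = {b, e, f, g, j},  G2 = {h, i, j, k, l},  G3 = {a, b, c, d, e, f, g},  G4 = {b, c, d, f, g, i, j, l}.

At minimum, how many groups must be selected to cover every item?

2

Take {G2, G3}. Their union is {a, b, c, d, e, f, g, h, i, j, k, l}, which is all 12 items.
No single group has all 12 items (the largest, G4, has 8), so 2 is optimal.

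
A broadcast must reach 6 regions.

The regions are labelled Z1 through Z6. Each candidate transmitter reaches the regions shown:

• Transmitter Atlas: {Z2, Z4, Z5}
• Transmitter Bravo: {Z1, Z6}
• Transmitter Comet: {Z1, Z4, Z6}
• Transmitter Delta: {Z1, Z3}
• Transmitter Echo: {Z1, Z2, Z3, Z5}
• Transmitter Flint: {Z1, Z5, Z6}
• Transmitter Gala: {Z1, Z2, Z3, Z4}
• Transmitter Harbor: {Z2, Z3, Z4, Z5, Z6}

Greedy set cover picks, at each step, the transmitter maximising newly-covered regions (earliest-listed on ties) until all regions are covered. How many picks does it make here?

Greedy: pick Harbor (covers 5 new) → pick Bravo (covers 1 new). Total picks: 2.

2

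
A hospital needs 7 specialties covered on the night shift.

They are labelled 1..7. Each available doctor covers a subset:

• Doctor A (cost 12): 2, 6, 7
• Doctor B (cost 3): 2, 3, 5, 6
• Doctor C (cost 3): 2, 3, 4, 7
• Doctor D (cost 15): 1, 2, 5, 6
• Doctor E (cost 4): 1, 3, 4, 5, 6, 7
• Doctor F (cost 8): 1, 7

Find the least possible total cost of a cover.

7

B, E together cover every specialty (B ∪ E = {1, 2, 3, 4, 5, 6, 7}); total cost 3 + 4 = 7.
No covering selection has total cost below 7.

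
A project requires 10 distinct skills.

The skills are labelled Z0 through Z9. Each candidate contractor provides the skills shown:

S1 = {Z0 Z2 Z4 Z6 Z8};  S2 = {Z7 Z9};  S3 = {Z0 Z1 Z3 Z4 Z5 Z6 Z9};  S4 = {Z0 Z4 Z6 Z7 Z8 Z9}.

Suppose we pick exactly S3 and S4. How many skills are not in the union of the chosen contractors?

1

Union of S3, S4 = {Z0, Z1, Z3, Z4, Z5, Z6, Z7, Z8, Z9}.
Not covered: Z2 — 1 skill.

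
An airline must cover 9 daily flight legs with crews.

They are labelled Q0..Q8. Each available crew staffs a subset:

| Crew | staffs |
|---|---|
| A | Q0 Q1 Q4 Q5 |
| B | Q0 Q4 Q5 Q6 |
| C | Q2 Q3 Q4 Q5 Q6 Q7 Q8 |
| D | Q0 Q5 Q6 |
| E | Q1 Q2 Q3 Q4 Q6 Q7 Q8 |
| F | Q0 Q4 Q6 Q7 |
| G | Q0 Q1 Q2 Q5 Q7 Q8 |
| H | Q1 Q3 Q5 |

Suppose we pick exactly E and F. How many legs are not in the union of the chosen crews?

1

Union of E, F = {Q0, Q1, Q2, Q3, Q4, Q6, Q7, Q8}.
Not covered: Q5 — 1 leg.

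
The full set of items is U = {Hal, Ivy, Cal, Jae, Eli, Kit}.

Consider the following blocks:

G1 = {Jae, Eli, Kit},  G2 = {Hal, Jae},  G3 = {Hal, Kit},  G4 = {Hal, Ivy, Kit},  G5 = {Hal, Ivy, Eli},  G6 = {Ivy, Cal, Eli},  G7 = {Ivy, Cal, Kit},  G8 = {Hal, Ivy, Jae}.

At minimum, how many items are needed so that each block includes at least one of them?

3

The 3 items {Hal, Cal, Eli} hit every block.
No choice of 2 items meets every block, so 3 is the minimum.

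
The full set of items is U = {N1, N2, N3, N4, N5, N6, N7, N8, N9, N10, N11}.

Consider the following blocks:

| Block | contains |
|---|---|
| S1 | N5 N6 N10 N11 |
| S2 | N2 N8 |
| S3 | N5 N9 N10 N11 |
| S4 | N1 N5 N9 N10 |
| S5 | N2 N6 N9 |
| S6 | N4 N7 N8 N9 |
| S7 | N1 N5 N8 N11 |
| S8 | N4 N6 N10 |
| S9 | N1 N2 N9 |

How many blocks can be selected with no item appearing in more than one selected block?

S2, S4 are pairwise disjoint (S2={N2,N8}; S4={N1,N5,N9,N10}).
Every remaining block overlaps one of these, and no 3 of the listed blocks are pairwise disjoint, so 2 is the maximum.

2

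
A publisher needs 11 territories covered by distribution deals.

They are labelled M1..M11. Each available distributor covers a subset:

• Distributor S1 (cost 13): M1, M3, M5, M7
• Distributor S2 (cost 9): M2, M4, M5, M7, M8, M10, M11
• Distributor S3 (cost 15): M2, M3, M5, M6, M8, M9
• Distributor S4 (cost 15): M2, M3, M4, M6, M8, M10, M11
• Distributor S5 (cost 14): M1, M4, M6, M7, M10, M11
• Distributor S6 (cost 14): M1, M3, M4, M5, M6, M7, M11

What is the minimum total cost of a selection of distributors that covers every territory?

S3, S5 together cover every territory (S3 ∪ S5 = {M1, M2, M3, M4, M5, M6, M7, M8, M9, M10, M11}); total cost 15 + 14 = 29.
The greedy pick S2, S6, S3 costs 38; no covering selection beats 29.

29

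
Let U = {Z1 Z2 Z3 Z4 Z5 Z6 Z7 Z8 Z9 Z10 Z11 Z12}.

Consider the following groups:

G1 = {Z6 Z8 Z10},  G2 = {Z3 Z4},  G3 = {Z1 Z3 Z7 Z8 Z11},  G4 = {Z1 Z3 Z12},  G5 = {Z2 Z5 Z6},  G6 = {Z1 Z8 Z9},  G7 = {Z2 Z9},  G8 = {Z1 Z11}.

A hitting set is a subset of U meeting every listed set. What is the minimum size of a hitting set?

4

Take H = {Z1, Z3, Z6, Z9}. Each listed group contains at least one of these, so H is a hitting set of size 4.
The groups G1, G2, G7, G8 are pairwise disjoint, so any hitting set needs a separate item for each — at least 4. Hence 4 is optimal.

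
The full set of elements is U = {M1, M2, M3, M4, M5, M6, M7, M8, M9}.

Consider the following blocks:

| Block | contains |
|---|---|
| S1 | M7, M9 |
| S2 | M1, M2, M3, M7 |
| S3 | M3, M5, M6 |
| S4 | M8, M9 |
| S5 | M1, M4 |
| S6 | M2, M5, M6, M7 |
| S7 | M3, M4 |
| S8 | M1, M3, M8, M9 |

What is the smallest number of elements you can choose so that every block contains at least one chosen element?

Take H = {M1, M3, M7, M9}. Each listed block contains at least one of these, so H is a hitting set of size 4.
No choice of 3 elements meets every block, so 4 is the minimum.

4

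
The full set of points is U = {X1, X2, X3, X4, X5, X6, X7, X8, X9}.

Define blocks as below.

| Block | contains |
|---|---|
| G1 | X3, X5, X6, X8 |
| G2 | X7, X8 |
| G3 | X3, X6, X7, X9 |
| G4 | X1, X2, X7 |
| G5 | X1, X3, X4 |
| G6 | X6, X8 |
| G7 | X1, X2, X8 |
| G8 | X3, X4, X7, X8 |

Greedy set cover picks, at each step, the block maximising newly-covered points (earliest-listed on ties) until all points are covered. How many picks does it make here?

4

Greedy: pick G1 (covers 4 new) → pick G4 (covers 3 new) → pick G3 (covers 1 new) → pick G5 (covers 1 new). Total picks: 4.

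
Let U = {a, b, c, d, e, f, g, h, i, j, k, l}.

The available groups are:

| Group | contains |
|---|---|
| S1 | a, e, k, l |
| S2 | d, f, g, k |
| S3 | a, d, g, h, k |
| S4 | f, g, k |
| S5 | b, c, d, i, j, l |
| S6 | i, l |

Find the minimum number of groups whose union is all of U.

S1, S3, S4, and S5 cover everything between them: the union {a, b, c, d, e, f, g, h, i, j, k, l} is all of U.
No 3 of the 6 groups cover everything (all 20 combinations miss at least one element), so 4 is optimal.

4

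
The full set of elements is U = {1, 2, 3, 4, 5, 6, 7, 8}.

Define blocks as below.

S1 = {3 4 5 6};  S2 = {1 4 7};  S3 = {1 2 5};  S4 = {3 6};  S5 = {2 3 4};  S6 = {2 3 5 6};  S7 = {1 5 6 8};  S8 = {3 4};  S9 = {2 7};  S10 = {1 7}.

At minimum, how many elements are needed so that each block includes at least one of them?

H = {1, 2, 3} meets every block (each contains at least one member of H), and |H| = 3.
The blocks S7, S8, S9 are pairwise disjoint, so any hitting set needs a separate element for each — at least 3. Hence 3 is optimal.

3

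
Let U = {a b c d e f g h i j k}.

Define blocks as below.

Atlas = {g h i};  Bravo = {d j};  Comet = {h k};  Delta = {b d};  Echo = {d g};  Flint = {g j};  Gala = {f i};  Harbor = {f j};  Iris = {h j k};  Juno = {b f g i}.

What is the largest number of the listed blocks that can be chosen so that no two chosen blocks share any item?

4

Comet, Delta, Flint, Gala are pairwise disjoint (Comet={h,k}; Delta={b,d}; Flint={g,j}; Gala={f,i}).
Every remaining block overlaps one of these, and no 5 of the listed blocks are pairwise disjoint, so 4 is the maximum.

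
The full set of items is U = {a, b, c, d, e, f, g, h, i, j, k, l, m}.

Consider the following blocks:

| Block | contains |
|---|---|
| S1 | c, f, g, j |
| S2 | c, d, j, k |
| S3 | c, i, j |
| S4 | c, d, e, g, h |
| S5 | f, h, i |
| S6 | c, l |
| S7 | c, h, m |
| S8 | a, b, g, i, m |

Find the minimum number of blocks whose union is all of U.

5

S1, S2, S4, S6, and S8 cover everything between them: the union {a, b, c, d, e, f, g, h, i, j, k, l, m} is all of U.
No 4 of the 8 blocks cover everything (all 70 combinations miss at least one item), so 5 is optimal.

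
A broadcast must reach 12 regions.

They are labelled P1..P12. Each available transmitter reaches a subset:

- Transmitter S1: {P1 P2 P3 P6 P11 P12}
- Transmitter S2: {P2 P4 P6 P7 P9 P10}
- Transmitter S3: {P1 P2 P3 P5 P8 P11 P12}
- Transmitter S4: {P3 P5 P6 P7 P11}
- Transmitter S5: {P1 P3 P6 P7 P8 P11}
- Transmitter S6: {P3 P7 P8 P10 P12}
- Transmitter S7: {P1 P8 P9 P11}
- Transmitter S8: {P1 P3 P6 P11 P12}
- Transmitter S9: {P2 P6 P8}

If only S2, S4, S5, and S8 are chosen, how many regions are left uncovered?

Union of S2, S4, S5, S8 = {P1, P2, P3, P4, P5, P6, P7, P8, P9, P10, P11, P12} — that's every region, so 0 are uncovered.

0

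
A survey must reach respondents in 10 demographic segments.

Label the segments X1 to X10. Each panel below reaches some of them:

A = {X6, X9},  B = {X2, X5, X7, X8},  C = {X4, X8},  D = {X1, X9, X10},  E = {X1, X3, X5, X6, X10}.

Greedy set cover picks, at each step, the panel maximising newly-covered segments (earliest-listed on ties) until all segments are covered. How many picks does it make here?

4

Greedy: pick E (covers 5 new) → pick B (covers 3 new) → pick A (covers 1 new) → pick C (covers 1 new). Total picks: 4.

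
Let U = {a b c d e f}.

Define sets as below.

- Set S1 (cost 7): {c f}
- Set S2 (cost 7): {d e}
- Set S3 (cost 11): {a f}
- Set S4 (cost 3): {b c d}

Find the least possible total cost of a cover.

S2, S3, S4 together cover every point (S2 ∪ S3 ∪ S4 = {a, b, c, d, e, f}); total cost 7 + 11 + 3 = 21.
No covering selection has total cost below 21.

21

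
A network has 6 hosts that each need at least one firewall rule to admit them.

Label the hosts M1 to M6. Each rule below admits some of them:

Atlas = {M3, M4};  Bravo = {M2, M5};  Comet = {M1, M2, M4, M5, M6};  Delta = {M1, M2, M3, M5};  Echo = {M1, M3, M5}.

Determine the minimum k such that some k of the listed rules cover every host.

2

Take {Atlas, Comet}. Their union is {M1, M2, M3, M4, M5, M6}, which is all 6 hosts.
No single rule has all 6 hosts (the largest, Comet, has 5), so 2 is optimal.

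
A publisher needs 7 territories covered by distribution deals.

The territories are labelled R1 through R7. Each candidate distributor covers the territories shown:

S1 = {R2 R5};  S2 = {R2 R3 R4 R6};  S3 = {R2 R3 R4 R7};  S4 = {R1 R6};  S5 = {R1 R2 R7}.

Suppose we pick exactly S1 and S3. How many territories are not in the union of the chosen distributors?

Union of S1, S3 = {R2, R3, R4, R5, R7}.
Not covered: R1, R6 — 2 territories.

2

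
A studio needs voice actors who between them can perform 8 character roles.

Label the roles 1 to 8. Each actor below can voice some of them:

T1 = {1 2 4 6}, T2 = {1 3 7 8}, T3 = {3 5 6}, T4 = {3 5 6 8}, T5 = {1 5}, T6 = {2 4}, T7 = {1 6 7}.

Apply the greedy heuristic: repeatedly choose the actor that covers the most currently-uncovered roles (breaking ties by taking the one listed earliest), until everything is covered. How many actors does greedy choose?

3

Greedy: pick T1 (covers 4 new) → pick T2 (covers 3 new) → pick T3 (covers 1 new). Total picks: 3.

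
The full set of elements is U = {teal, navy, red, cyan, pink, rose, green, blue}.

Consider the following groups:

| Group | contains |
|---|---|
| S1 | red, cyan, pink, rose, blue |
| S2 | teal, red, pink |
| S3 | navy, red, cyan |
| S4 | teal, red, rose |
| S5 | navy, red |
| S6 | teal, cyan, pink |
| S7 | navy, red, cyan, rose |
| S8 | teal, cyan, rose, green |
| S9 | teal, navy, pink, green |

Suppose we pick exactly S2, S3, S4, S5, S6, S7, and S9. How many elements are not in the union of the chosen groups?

Union of S2, S3, S4, S5, S6, S7, S9 = {teal, navy, red, cyan, pink, rose, green}.
Not covered: blue — 1 element.

1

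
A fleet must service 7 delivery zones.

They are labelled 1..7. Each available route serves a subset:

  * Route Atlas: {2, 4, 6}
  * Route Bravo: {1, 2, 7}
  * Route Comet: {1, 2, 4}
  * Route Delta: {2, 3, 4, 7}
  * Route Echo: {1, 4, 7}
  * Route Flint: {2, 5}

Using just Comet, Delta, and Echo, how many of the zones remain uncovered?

2

Union of Comet, Delta, Echo = {1, 2, 3, 4, 7}.
Not covered: 5, 6 — 2 zones.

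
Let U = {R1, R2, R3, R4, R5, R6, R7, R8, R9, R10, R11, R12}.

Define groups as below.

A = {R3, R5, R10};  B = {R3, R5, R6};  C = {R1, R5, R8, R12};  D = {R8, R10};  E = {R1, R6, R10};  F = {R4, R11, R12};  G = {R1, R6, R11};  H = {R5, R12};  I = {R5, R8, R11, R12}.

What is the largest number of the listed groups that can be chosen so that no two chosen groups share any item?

3

B, D, F are pairwise disjoint (B={R3,R5,R6}; D={R8,R10}; F={R4,R11,R12}).
Every remaining group overlaps one of these, and no 4 of the listed groups are pairwise disjoint, so 3 is the maximum.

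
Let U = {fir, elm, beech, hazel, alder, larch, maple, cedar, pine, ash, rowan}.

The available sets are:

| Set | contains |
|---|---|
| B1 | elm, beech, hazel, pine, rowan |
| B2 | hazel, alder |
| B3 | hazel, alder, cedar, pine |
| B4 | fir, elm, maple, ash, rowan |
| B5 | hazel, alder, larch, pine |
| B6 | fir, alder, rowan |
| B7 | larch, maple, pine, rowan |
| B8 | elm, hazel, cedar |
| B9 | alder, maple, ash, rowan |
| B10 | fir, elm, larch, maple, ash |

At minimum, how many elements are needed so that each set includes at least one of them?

Take H = {elm, alder, larch}. Each listed set contains at least one of these, so H is a hitting set of size 3.
No choice of 2 elements meets every set, so 3 is the minimum.

3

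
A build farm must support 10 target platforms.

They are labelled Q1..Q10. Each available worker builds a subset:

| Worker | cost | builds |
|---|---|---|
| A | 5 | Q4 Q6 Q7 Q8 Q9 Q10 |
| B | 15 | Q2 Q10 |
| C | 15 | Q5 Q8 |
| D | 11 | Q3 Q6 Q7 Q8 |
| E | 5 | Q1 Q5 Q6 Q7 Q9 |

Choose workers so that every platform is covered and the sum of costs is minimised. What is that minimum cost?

36

A, B, D, E together cover every platform (A ∪ B ∪ D ∪ E = {Q1, Q2, Q3, Q4, Q5, Q6, Q7, Q8, Q9, Q10}); total cost 5 + 15 + 11 + 5 = 36.
No covering selection has total cost below 36.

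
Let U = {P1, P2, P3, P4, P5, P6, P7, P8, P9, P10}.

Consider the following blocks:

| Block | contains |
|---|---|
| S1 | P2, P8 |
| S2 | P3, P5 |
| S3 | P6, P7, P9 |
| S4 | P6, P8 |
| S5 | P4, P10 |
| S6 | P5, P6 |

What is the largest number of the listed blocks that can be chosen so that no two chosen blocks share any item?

4

S1, S2, S3, S5 are pairwise disjoint (S1={P2,P8}; S2={P3,P5}; S3={P6,P7,P9}; S5={P4,P10}).
Every remaining block overlaps one of these, and no 5 of the listed blocks are pairwise disjoint, so 4 is the maximum.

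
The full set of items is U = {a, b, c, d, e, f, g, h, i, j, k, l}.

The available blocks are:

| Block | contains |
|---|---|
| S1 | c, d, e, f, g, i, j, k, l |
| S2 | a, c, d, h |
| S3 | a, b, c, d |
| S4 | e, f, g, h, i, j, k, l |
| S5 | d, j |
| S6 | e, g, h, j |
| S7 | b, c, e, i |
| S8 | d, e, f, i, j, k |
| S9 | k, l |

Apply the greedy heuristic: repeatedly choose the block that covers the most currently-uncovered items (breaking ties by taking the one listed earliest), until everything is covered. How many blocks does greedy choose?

Greedy: pick S1 (covers 9 new) → pick S2 (covers 2 new) → pick S3 (covers 1 new). Total picks: 3.
(The true minimum cover uses only 2 blocks, so greedy is not optimal here.)

3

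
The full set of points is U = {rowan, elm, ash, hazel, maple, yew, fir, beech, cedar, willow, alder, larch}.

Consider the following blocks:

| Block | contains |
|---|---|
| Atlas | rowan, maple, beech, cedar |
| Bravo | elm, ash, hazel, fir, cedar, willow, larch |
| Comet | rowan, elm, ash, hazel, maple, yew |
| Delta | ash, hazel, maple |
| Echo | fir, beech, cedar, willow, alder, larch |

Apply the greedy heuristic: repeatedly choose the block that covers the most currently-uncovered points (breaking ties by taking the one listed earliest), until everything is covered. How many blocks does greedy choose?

4

Greedy: pick Bravo (covers 7 new) → pick Atlas (covers 3 new) → pick Comet (covers 1 new) → pick Echo (covers 1 new). Total picks: 4.
(The true minimum cover uses only 2 blocks, so greedy is not optimal here.)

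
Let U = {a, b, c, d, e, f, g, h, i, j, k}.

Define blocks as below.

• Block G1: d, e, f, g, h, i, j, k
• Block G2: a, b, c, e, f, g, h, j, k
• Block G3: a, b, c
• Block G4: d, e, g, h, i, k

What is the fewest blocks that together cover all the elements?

G1 and G3 together: G1 ∪ G3 = {a, b, c, d, e, f, g, h, i, j, k} — every element is covered.
No single block has all 11 elements (the largest, G2, has 9), so 2 is optimal.

2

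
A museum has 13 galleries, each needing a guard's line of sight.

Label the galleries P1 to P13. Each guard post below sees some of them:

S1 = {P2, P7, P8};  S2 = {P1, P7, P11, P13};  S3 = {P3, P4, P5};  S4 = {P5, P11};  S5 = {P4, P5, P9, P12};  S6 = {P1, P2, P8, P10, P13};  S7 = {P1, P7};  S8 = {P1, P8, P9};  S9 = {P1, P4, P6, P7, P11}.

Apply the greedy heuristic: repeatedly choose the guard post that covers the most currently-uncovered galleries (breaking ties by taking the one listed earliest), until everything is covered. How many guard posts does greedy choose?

Greedy: pick S6 (covers 5 new) → pick S5 (covers 4 new) → pick S9 (covers 3 new) → pick S3 (covers 1 new). Total picks: 4.

4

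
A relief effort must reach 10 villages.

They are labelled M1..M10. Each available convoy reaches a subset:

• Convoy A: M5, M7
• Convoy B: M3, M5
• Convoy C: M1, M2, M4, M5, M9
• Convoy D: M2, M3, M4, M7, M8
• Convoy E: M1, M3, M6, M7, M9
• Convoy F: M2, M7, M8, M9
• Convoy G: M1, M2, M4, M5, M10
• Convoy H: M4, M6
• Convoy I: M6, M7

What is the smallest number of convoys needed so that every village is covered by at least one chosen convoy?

Take {E, F, G}. Their union is {M1, M2, M3, M4, M5, M6, M7, M8, M9, M10}, which is all 10 villages.
Only G contains M10, so G is forced; the remaining 5 villages need at least 2 more convoys (each remaining convoy adds at most 4) — so at least 3 convoys are needed, and 3 is optimal.

3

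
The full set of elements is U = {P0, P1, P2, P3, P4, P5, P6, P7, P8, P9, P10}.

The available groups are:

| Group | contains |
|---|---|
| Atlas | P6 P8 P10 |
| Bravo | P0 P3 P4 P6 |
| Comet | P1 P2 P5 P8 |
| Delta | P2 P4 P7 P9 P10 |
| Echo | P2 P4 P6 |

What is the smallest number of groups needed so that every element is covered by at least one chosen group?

3

Bravo, Comet, and Delta cover everything between them: the union {P0, P1, P2, P3, P4, P5, P6, P7, P8, P9, P10} is all of U.
Each group has at most 5 elements, and 2·5 = 10 < 11 — so at least 3 groups are needed, and 3 is optimal.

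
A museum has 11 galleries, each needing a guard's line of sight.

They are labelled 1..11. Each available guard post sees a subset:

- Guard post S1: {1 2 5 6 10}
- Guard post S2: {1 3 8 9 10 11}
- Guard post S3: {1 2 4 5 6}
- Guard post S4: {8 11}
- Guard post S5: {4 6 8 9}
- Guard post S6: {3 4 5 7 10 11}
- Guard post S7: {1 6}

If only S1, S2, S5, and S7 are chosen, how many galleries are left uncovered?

1

Union of S1, S2, S5, S7 = {1, 2, 3, 4, 5, 6, 8, 9, 10, 11}.
Not covered: 7 — 1 gallery.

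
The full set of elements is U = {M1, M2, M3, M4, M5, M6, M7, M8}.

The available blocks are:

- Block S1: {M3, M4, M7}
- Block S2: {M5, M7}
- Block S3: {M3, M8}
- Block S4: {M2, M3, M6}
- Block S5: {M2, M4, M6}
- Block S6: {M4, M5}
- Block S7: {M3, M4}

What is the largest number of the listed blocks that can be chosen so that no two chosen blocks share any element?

S2, S3, S5 are pairwise disjoint (S2={M5,M7}; S3={M3,M8}; S5={M2,M4,M6}).
Every remaining block overlaps one of these, and no 4 of the listed blocks are pairwise disjoint, so 3 is the maximum.

3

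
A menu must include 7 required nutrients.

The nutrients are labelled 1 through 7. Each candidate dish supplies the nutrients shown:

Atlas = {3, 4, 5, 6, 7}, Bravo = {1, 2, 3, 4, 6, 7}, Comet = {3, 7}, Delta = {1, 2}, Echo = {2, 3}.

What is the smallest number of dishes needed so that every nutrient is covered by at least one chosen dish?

2

Take {Atlas, Delta}. Their union is {1, 2, 3, 4, 5, 6, 7}, which is all 7 nutrients.
No single dish has all 7 nutrients (the largest, Bravo, has 6), so 2 is optimal.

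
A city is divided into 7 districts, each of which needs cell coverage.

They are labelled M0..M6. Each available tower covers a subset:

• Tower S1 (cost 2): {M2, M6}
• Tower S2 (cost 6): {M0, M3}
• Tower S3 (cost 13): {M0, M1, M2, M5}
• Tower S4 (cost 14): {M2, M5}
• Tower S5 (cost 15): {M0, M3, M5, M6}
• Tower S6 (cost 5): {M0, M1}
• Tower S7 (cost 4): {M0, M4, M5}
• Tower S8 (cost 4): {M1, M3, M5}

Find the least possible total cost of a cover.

S1, S7, S8 together cover every district (S1 ∪ S7 ∪ S8 = {M0, M1, M2, M3, M4, M5, M6}); total cost 2 + 4 + 4 = 10.
No covering selection has total cost below 10.

10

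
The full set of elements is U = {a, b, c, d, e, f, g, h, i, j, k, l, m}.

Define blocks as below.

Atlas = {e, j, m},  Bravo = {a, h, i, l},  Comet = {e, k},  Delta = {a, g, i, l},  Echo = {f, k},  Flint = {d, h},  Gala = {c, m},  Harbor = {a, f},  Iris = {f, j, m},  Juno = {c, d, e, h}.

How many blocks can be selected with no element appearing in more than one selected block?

4

Comet, Delta, Flint, Gala are pairwise disjoint (Comet={e,k}; Delta={a,g,i,l}; Flint={d,h}; Gala={c,m}).
Every remaining block overlaps one of these, and no 5 of the listed blocks are pairwise disjoint, so 4 is the maximum.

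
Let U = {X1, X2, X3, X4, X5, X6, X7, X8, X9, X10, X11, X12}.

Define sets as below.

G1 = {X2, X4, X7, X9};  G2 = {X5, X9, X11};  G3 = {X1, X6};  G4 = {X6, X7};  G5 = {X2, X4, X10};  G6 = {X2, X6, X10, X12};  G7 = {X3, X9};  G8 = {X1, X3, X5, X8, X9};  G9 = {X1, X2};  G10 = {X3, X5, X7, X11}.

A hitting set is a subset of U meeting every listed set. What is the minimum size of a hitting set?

4

The 4 items {X2, X3, X5, X6} hit every set.
No choice of 3 items meets every set, so 4 is the minimum.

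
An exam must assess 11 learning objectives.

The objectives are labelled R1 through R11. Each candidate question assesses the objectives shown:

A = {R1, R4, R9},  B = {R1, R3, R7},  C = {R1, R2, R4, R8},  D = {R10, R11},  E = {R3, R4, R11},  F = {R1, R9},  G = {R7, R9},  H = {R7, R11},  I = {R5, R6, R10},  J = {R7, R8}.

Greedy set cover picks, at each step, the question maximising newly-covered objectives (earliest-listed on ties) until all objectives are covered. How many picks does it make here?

Greedy: pick C (covers 4 new) → pick I (covers 3 new) → pick B (covers 2 new) → pick A (covers 1 new) → pick D (covers 1 new). Total picks: 5.
(The true minimum cover uses only 4 questions, so greedy is not optimal here.)

5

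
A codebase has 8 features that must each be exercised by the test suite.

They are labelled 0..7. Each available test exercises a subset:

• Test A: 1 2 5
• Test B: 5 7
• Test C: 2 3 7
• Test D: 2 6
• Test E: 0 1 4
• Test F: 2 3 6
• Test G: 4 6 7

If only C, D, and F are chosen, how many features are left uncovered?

4

Union of C, D, F = {2, 3, 6, 7}.
Not covered: 0, 1, 4, 5 — 4 features.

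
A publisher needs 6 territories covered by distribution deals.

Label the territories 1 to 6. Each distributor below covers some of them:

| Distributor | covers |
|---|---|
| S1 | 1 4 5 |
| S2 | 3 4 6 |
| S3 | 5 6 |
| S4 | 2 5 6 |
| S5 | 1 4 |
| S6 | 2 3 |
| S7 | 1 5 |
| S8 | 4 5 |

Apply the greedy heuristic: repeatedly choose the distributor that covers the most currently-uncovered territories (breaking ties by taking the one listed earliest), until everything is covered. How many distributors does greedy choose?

3

Greedy: pick S1 (covers 3 new) → pick S2 (covers 2 new) → pick S4 (covers 1 new). Total picks: 3.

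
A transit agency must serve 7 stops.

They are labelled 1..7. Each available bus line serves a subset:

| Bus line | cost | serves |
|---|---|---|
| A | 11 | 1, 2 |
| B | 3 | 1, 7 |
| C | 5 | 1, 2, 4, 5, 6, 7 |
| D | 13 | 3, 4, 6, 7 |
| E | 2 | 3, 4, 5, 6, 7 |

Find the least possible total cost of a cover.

C, E together cover every stop (C ∪ E = {1, 2, 3, 4, 5, 6, 7}); total cost 5 + 2 = 7.
No covering selection has total cost below 7.

7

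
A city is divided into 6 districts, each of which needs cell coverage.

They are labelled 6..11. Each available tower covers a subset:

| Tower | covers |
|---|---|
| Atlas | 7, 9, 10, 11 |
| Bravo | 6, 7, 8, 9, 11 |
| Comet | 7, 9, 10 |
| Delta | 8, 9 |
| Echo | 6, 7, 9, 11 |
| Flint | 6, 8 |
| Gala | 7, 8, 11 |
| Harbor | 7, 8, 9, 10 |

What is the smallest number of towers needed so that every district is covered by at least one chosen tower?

Atlas and Bravo together: Atlas ∪ Bravo = {6, 7, 8, 9, 10, 11} — every district is covered.
No single tower has all 6 districts (the largest, Bravo, has 5), so 2 is optimal.

2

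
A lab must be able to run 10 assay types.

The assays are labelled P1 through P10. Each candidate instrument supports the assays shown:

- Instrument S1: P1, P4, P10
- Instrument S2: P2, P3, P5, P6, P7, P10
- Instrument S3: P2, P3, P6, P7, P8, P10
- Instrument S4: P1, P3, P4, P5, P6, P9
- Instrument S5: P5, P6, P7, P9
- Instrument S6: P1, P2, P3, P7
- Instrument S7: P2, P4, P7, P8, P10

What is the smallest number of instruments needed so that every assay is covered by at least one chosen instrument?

2

S3 and S4 together: S3 ∪ S4 = {P1, P2, P3, P4, P5, P6, P7, P8, P9, P10} — every assay is covered.
No single instrument has all 10 assays (the largest, S2, has 6), so 2 is optimal.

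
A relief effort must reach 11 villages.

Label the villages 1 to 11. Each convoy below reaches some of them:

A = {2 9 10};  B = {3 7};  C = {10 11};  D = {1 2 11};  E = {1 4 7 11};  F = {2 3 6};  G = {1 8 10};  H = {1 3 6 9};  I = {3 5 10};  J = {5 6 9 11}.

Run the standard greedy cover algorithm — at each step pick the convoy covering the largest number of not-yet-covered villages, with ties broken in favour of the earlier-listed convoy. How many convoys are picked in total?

Greedy: pick E (covers 4 new) → pick A (covers 3 new) → pick F (covers 2 new) → pick G (covers 1 new) → pick I (covers 1 new). Total picks: 5.
(The true minimum cover uses only 4 convoys, so greedy is not optimal here.)

5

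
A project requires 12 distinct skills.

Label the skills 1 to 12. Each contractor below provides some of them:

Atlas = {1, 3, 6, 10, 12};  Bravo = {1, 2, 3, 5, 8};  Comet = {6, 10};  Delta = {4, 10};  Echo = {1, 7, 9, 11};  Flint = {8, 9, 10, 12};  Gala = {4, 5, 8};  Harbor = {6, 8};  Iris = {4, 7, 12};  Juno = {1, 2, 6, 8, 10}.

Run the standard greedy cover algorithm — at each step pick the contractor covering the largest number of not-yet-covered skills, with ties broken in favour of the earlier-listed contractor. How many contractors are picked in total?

4

Greedy: pick Atlas (covers 5 new) → pick Bravo (covers 3 new) → pick Echo (covers 3 new) → pick Delta (covers 1 new). Total picks: 4.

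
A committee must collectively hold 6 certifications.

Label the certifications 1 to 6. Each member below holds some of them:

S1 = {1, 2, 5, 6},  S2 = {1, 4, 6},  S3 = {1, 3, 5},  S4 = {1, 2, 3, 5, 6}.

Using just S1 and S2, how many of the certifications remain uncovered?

Union of S1, S2 = {1, 2, 4, 5, 6}.
Not covered: 3 — 1 certification.

1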